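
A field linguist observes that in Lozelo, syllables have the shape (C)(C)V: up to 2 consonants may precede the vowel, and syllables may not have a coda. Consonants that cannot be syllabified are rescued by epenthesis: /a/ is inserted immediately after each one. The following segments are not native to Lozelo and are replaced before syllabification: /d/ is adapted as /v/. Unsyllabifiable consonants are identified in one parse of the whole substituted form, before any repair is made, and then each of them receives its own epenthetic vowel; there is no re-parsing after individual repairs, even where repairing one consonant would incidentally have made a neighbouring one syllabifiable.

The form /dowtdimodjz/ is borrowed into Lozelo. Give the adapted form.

vowatvimovajaza

Substitution: /d/ → /v/, giving /vowtvimovjz/.
Syllabifying with onset maximization leaves /w/, /v/, /j/, /z/ stranded (no codas are permitted; onsets may contain at most 2 consonants).
Each unlicensed consonant becomes the onset of a new syllable: /w/ → /wa/, /v/ → /va/, /j/ → /ja/, /z/ → /za/.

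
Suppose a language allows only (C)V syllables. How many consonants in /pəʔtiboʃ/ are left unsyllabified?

Syllabifying with onset maximization leaves /ʔ/, /ʃ/ stranded (no codas are permitted; onsets are limited to one consonant).

2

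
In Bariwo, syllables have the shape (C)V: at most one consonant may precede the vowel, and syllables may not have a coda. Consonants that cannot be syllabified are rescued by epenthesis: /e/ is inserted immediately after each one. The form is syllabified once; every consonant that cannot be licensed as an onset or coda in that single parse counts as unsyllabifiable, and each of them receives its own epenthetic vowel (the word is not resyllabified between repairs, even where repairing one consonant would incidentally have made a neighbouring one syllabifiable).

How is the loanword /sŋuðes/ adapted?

seŋuðese

Under (C)V, the unsyllabifiable consonants are /s/, /s/ (no codas are permitted; onsets are limited to one consonant).
Inserting the epenthetic vowel yields /s/ → /se/, /s/ → /se/.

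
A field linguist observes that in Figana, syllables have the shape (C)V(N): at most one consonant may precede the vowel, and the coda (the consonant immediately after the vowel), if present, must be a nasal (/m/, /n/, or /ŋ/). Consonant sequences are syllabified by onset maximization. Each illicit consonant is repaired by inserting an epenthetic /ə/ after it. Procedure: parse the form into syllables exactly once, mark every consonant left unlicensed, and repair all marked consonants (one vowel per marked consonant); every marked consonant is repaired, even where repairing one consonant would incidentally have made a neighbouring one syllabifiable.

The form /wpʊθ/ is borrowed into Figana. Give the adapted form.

wəpʊθə

The consonants /w/, /θ/ cannot be parsed into a legal (C)V(N) syllable (only a nasal (/m/, /n/, or /ŋ/) is licensed in coda position; onsets are limited to one consonant).
Inserting the epenthetic vowel yields /w/ → /wə/, /θ/ → /θə/.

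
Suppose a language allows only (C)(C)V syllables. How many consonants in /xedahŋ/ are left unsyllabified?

2

The consonants /h/, /ŋ/ cannot be parsed into a legal (C)(C)V syllable (no codas are permitted; onsets may contain at most 2 consonants).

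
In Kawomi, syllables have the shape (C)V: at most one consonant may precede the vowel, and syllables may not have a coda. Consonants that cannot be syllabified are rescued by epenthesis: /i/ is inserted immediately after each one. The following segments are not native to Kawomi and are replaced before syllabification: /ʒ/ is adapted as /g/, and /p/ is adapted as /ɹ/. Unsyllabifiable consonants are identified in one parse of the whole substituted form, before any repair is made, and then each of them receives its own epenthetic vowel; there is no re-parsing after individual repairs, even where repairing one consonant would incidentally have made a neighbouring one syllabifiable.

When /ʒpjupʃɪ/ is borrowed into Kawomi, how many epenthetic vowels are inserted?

After substitution the input is /gɹjuɹʃɪ/.
The unsyllabifiable consonants are /g/, /ɹ/, /ɹ/; each receives one epenthetic vowel.

3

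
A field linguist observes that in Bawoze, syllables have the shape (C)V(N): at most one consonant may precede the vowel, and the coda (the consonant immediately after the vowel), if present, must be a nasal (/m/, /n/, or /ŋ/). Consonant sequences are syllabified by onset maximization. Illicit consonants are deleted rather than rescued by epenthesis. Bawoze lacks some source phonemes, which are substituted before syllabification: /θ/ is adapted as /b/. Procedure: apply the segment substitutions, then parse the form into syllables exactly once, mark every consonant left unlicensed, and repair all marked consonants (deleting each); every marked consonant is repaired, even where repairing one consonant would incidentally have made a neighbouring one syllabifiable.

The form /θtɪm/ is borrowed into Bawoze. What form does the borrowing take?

Substitution: /θ/ → /b/, giving /btɪm/.
Under (C)V(N), the unsyllabifiable consonants are /b/ (only a nasal (/m/, /n/, or /ŋ/) is licensed in coda position; onsets are limited to one consonant).
Deletion applies to /b/.

tɪm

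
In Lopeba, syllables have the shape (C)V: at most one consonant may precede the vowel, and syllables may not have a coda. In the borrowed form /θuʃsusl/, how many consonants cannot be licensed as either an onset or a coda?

The consonants /ʃ/, /s/, /l/ cannot be parsed into a legal (C)V syllable (no codas are permitted; onsets are limited to one consonant).

3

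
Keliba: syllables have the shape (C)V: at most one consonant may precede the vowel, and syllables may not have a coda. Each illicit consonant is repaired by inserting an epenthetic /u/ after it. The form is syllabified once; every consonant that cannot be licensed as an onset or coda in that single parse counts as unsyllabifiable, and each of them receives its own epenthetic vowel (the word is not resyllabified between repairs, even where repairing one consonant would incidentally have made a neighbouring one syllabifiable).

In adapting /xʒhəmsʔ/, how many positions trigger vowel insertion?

5

The unsyllabifiable consonants are /x/, /ʒ/, /m/, /s/, /ʔ/; each receives one epenthetic vowel.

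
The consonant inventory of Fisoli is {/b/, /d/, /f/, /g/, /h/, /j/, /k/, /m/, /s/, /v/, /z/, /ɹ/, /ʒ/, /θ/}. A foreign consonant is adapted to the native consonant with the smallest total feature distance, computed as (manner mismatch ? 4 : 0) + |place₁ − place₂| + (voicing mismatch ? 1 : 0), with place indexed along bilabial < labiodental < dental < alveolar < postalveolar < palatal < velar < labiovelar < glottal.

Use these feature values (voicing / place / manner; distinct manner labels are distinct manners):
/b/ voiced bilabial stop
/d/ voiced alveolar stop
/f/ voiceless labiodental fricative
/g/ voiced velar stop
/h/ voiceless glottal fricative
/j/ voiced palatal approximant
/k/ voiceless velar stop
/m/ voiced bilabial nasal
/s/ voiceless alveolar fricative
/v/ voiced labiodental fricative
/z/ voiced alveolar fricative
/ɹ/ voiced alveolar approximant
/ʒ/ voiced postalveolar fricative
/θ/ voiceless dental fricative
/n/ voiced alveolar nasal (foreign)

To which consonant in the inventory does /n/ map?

m

/m/ is closest: same manner (nasal), place distance 3 (alveolar→bilabial), same voicing; total 3. Next closest is /d/ at distance 4.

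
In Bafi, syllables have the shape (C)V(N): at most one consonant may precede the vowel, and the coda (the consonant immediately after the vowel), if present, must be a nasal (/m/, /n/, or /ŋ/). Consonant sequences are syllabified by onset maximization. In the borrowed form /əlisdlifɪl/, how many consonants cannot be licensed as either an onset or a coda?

Under (C)V(N), the unsyllabifiable consonants are /s/, /d/, /l/ (only a nasal (/m/, /n/, or /ŋ/) is licensed in coda position; onsets are limited to one consonant).

3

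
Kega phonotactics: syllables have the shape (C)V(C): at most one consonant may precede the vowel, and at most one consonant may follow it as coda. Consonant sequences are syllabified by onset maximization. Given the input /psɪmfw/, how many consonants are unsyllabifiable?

3

Syllabifying with onset maximization leaves /p/, /f/, /w/ stranded (at most one coda consonant is licensed; onsets are limited to one consonant).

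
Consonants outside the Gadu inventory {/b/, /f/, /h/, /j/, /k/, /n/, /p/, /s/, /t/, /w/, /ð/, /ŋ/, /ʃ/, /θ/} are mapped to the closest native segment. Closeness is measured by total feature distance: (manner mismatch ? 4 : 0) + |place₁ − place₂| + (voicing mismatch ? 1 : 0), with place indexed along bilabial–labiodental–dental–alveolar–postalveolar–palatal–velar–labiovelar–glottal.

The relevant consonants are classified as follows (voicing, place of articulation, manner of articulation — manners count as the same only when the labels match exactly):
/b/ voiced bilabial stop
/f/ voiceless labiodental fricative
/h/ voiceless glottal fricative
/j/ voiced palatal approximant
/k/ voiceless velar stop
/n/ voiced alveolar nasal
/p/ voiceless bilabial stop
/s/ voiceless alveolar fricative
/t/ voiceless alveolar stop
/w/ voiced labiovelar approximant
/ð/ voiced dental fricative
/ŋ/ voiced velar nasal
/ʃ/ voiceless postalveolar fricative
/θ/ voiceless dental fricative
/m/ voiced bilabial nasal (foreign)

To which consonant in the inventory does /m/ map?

n

/n/ is closest: same manner (nasal), place distance 3 (bilabial→alveolar), same voicing; total 3. Next closest is /b/ at distance 4.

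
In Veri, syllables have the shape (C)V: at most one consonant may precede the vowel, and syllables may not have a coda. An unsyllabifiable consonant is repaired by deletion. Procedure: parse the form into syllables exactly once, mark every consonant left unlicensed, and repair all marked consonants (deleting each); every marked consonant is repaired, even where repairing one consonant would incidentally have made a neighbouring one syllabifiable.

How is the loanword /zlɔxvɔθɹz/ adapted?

Syllabifying with onset maximization leaves /z/, /x/, /θ/, /ɹ/, /z/ stranded (no codas are permitted; onsets are limited to one consonant).
Deletion applies to /z/, /x/, /θ/, /ɹ/, /z/.

lɔvɔ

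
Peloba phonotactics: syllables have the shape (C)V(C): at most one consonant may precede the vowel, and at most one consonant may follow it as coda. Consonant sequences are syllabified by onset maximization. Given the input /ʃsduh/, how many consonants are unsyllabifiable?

2

The consonants /ʃ/, /s/ cannot be parsed into a legal (C)V(C) syllable (at most one coda consonant is licensed; onsets are limited to one consonant).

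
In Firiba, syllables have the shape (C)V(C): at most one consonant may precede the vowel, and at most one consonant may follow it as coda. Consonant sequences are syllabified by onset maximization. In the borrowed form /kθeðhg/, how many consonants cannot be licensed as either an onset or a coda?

The consonants /k/, /h/, /g/ cannot be parsed into a legal (C)V(C) syllable (at most one coda consonant is licensed; onsets are limited to one consonant).

3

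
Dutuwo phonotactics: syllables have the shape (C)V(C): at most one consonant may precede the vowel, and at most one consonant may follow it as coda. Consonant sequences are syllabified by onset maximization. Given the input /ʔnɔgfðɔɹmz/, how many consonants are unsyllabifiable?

Under (C)V(C), the unsyllabifiable consonants are /ʔ/, /f/, /m/, /z/ (at most one coda consonant is licensed; onsets are limited to one consonant).

4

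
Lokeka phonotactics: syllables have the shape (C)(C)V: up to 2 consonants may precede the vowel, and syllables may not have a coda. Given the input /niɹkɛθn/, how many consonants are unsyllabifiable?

2

The consonants /θ/, /n/ cannot be parsed into a legal (C)(C)V syllable (no codas are permitted; onsets may contain at most 2 consonants).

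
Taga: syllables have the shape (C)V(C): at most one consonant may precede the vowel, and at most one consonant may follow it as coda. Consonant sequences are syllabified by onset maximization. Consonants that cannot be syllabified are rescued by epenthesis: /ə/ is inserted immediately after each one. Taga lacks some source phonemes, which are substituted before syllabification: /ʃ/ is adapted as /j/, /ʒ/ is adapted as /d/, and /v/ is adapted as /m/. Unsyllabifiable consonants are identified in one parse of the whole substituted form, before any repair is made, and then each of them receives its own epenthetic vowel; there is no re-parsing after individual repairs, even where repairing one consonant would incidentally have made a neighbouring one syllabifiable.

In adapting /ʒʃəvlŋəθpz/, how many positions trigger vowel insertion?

After substitution the input is /djəmlŋəθpz/.
The unsyllabifiable consonants are /d/, /l/, /p/, /z/; each receives one epenthetic vowel.

4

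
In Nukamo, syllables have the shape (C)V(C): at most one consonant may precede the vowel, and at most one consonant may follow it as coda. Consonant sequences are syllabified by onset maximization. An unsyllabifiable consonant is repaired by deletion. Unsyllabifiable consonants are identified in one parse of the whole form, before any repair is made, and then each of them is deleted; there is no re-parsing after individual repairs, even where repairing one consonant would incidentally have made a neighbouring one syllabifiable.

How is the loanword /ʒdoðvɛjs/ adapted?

Under (C)V(C), the unsyllabifiable consonants are /ʒ/, /s/ (at most one coda consonant is licensed; onsets are limited to one consonant).
Each unlicensed consonant is deleted: /ʒ/, /s/.

doðvɛj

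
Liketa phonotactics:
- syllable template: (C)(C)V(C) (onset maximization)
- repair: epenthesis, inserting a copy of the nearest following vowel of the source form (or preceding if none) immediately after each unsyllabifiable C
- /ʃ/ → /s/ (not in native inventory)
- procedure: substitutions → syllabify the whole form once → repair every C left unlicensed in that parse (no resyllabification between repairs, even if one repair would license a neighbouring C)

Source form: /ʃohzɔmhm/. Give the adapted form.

sohzɔmhɔmɔ

Substitution: /ʃ/ → /s/, giving /sohzɔmhm/.
The consonants /h/, /m/ cannot be parsed into a legal (C)(C)V(C) syllable (at most one coda consonant is licensed; onsets may contain at most 2 consonants).
Epenthesis after each stranded consonant: /h/ → /hɔ/, /m/ → /mɔ/.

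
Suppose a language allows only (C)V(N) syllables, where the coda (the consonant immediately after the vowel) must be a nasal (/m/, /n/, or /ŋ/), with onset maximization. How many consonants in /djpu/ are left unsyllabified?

The consonants /d/, /j/ cannot be parsed into a legal (C)V(N) syllable (only a nasal (/m/, /n/, or /ŋ/) is licensed in coda position; onsets are limited to one consonant).

2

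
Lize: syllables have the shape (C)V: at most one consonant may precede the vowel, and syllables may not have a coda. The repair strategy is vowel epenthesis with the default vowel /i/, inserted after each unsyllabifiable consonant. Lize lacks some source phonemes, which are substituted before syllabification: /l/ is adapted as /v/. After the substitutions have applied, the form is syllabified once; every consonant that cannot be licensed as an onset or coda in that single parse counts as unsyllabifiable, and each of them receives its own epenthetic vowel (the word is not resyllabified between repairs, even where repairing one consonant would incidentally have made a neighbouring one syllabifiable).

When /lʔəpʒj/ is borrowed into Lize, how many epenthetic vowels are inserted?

After substitution the input is /vʔəpʒj/.
The unsyllabifiable consonants are /v/, /p/, /ʒ/, /j/; each receives one epenthetic vowel.

4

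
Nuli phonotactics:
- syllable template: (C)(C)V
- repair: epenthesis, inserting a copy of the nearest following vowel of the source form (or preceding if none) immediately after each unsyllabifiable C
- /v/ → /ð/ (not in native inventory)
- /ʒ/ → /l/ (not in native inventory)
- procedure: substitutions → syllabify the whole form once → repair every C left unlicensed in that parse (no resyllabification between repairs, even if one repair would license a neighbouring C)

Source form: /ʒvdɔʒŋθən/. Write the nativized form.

Substitution: /ʒ/ → /l/, /v/ → /ð/, giving /lðdɔlŋθən/.
The consonants /l/, /l/, /n/ cannot be parsed into a legal (C)(C)V syllable (no codas are permitted; onsets may contain at most 2 consonants).
Epenthesis after each stranded consonant: /l/ → /lɔ/, /l/ → /lə/, /n/ → /nə/.

lɔðdɔləŋθənə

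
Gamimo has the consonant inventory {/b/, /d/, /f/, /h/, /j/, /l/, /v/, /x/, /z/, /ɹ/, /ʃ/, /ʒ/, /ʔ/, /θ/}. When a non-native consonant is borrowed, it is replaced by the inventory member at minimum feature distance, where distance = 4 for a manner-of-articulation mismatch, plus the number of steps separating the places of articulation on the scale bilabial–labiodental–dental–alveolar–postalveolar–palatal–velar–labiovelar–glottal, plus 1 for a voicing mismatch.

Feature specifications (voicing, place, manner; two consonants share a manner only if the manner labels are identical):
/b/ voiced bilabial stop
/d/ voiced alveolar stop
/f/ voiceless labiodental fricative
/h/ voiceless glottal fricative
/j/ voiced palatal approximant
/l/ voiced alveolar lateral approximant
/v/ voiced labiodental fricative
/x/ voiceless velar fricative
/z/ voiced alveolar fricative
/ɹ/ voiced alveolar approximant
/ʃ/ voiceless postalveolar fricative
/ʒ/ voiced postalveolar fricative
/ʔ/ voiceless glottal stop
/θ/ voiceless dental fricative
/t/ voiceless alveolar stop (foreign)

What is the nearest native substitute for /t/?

d

/d/ is closest: same manner (stop), place distance 0 (alveolar→alveolar), voicing differs (+1); total 1. Next closest is /b/ at distance 4.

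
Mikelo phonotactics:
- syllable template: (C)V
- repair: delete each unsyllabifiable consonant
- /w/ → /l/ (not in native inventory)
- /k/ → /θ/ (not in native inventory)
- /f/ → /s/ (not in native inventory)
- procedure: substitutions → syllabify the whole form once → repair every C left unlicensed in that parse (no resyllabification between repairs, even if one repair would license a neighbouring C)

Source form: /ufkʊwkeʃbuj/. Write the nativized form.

Substitution: /f/ → /s/, /k/ → /θ/, /w/ → /l/, giving /usθʊlθeʃbuj/.
Syllabifying with onset maximization leaves /s/, /l/, /ʃ/, /j/ stranded (no codas are permitted; onsets are limited to one consonant).
Each unlicensed consonant is deleted: /s/, /l/, /ʃ/, /j/.

uθʊθebu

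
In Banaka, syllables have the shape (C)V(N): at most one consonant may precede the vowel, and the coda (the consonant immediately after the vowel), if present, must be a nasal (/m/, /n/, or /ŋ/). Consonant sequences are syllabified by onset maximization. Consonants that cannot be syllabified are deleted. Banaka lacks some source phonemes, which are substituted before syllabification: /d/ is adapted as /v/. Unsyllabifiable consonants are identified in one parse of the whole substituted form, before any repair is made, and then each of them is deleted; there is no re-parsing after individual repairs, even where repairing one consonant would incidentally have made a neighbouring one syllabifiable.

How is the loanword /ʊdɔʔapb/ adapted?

Substitution: /d/ → /v/, giving /ʊvɔʔapb/.
Under (C)V(N), the unsyllabifiable consonants are /p/, /b/ (only a nasal (/m/, /n/, or /ŋ/) is licensed in coda position; onsets are limited to one consonant).
Deleting the stranded consonants removes /p/, /b/.

ʊvɔʔa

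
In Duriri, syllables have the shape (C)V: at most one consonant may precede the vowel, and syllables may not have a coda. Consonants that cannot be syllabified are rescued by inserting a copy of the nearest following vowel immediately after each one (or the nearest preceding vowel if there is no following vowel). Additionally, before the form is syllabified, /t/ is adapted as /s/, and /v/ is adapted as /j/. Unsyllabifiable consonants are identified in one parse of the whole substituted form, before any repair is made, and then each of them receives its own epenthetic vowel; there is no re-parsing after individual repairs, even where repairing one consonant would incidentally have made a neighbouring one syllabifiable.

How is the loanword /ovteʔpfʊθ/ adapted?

ojeseʔʊpʊfʊθʊ

Substitution: /v/ → /j/, /t/ → /s/, giving /ojseʔpfʊθ/.
Syllabifying with onset maximization leaves /j/, /ʔ/, /p/, /θ/ stranded (no codas are permitted; onsets are limited to one consonant).
Inserting the epenthetic vowel yields /j/ → /je/, /ʔ/ → /ʔʊ/, /p/ → /pʊ/, /θ/ → /θʊ/.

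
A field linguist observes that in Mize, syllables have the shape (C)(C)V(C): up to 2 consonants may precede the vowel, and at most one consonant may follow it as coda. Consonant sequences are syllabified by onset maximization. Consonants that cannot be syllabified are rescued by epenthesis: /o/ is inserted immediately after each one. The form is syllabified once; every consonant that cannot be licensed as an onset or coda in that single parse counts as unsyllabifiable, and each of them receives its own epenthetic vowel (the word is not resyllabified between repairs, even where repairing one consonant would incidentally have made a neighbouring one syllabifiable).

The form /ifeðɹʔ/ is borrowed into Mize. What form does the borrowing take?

ifeðɹoʔo

Under (C)(C)V(C), the unsyllabifiable consonants are /ɹ/, /ʔ/ (at most one coda consonant is licensed; onsets may contain at most 2 consonants).
Epenthesis after each stranded consonant: /ɹ/ → /ɹo/, /ʔ/ → /ʔo/.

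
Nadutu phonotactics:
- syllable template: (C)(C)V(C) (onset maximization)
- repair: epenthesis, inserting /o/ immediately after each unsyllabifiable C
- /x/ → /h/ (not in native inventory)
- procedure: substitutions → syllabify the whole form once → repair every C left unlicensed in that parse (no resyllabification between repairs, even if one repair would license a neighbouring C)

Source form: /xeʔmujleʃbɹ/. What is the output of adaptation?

Substitution: /x/ → /h/, giving /heʔmujleʃbɹ/.
Under (C)(C)V(C), the unsyllabifiable consonants are /b/, /ɹ/ (at most one coda consonant is licensed; onsets may contain at most 2 consonants).
Inserting the epenthetic vowel yields /b/ → /bo/, /ɹ/ → /ɹo/.

heʔmujleʃboɹo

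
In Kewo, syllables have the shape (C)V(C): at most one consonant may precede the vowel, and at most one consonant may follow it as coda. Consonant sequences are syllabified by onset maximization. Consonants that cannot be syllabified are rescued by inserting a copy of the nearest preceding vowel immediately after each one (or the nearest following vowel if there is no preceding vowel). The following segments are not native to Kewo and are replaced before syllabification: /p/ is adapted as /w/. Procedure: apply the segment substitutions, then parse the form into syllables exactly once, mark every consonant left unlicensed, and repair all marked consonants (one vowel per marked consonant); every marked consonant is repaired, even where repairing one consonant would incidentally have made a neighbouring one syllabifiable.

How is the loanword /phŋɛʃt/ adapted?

wɛhɛŋɛʃtɛ

Substitution: /p/ → /w/, giving /whŋɛʃt/.
Syllabifying with onset maximization leaves /w/, /h/, /t/ stranded (at most one coda consonant is licensed; onsets are limited to one consonant).
Each unlicensed consonant becomes the onset of a new syllable: /w/ → /wɛ/, /h/ → /hɛ/, /t/ → /tɛ/.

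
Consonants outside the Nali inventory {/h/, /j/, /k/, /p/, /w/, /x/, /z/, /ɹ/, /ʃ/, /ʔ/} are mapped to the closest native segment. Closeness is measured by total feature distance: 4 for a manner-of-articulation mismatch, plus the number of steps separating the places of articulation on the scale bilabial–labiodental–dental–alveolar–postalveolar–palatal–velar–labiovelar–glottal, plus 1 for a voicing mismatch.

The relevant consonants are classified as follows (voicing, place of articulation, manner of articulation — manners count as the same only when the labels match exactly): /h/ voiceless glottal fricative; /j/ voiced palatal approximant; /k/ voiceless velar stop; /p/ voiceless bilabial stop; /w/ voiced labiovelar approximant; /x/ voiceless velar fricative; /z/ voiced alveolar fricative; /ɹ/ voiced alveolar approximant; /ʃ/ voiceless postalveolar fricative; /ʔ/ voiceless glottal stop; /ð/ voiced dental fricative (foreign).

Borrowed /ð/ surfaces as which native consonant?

/z/ is closest: same manner (fricative), place distance 1 (dental→alveolar), same voicing; total 1. Next closest is /ʃ/ at distance 3.

z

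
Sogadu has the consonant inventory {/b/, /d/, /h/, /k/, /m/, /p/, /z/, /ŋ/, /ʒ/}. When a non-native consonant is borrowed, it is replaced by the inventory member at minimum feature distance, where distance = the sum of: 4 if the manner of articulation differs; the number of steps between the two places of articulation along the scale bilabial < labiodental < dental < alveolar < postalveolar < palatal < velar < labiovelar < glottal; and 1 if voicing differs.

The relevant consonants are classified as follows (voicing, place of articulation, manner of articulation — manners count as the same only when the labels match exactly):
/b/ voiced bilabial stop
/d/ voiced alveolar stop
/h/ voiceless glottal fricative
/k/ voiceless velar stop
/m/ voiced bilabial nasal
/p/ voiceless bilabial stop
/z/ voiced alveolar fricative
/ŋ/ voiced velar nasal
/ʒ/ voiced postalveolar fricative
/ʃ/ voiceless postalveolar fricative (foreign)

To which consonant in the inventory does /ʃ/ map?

ʒ

/ʒ/ is closest: same manner (fricative), place distance 0 (postalveolar→postalveolar), voicing differs (+1); total 1. Next closest is /z/ at distance 2.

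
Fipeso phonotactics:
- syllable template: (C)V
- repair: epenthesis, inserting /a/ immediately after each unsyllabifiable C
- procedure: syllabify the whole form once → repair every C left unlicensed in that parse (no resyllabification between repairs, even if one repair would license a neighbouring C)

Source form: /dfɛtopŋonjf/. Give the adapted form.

The consonants /d/, /p/, /n/, /j/, /f/ cannot be parsed into a legal (C)V syllable (no codas are permitted; onsets are limited to one consonant).
Epenthesis after each stranded consonant: /d/ → /da/, /p/ → /pa/, /n/ → /na/, /j/ → /ja/, /f/ → /fa/.

dafɛtopaŋonajafa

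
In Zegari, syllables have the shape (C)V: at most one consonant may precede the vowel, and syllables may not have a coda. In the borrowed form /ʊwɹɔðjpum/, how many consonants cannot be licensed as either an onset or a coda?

4

The consonants /w/, /ð/, /j/, /m/ cannot be parsed into a legal (C)V syllable (no codas are permitted; onsets are limited to one consonant).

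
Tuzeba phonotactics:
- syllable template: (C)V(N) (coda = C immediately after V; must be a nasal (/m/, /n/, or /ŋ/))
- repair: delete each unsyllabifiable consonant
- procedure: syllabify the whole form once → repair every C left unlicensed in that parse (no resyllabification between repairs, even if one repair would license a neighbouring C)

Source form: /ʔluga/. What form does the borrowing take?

The consonants /ʔ/ cannot be parsed into a legal (C)V(N) syllable (only a nasal (/m/, /n/, or /ŋ/) is licensed in coda position; onsets are limited to one consonant).
Deletion applies to /ʔ/.

luga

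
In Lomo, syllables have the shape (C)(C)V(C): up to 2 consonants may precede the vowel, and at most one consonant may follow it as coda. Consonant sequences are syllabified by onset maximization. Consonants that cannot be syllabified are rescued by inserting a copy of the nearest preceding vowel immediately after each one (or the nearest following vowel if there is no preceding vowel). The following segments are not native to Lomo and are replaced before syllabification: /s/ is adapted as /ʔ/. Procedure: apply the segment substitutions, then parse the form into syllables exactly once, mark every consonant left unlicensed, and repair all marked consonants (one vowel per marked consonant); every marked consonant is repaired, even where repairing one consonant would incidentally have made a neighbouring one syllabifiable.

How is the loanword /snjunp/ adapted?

ʔunjunpu

Substitution: /s/ → /ʔ/, giving /ʔnjunp/.
The consonants /ʔ/, /p/ cannot be parsed into a legal (C)(C)V(C) syllable (at most one coda consonant is licensed; onsets may contain at most 2 consonants).
Epenthesis after each stranded consonant: /ʔ/ → /ʔu/, /p/ → /pu/.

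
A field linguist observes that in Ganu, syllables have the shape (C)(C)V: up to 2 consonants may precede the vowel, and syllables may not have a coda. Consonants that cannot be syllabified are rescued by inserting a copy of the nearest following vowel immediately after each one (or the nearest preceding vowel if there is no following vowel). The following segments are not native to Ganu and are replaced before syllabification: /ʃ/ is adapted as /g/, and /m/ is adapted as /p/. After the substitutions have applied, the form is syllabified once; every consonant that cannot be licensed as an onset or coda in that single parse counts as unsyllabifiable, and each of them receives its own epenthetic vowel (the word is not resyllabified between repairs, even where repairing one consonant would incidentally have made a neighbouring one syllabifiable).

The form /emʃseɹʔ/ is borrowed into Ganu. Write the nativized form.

epegseɹeʔe

Substitution: /m/ → /p/, /ʃ/ → /g/, giving /epgseɹʔ/.
The consonants /p/, /ɹ/, /ʔ/ cannot be parsed into a legal (C)(C)V syllable (no codas are permitted; onsets may contain at most 2 consonants).
Epenthesis after each stranded consonant: /p/ → /pe/, /ɹ/ → /ɹe/, /ʔ/ → /ʔe/.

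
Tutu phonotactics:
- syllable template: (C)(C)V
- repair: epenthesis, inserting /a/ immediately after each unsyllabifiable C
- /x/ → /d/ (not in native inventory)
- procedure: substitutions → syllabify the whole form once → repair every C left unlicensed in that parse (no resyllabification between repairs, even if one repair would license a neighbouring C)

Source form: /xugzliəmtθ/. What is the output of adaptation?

dugazliəmataθa

Substitution: /x/ → /d/, giving /dugzliəmtθ/.
The consonants /g/, /m/, /t/, /θ/ cannot be parsed into a legal (C)(C)V syllable (no codas are permitted; onsets may contain at most 2 consonants).
Each unlicensed consonant becomes the onset of a new syllable: /g/ → /ga/, /m/ → /ma/, /t/ → /ta/, /θ/ → /θa/.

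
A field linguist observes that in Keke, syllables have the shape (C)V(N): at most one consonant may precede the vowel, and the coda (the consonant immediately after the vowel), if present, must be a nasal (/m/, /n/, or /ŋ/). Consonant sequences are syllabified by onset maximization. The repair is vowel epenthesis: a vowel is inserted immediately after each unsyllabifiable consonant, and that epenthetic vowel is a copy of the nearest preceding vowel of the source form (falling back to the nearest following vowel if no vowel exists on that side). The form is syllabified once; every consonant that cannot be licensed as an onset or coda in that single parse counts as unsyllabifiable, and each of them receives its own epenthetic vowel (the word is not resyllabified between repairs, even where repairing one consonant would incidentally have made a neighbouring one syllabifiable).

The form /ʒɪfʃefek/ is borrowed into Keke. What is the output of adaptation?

Under (C)V(N), the unsyllabifiable consonants are /f/, /k/ (only a nasal (/m/, /n/, or /ŋ/) is licensed in coda position; onsets are limited to one consonant).
Inserting the epenthetic vowel yields /f/ → /fɪ/, /k/ → /ke/.

ʒɪfɪʃefeke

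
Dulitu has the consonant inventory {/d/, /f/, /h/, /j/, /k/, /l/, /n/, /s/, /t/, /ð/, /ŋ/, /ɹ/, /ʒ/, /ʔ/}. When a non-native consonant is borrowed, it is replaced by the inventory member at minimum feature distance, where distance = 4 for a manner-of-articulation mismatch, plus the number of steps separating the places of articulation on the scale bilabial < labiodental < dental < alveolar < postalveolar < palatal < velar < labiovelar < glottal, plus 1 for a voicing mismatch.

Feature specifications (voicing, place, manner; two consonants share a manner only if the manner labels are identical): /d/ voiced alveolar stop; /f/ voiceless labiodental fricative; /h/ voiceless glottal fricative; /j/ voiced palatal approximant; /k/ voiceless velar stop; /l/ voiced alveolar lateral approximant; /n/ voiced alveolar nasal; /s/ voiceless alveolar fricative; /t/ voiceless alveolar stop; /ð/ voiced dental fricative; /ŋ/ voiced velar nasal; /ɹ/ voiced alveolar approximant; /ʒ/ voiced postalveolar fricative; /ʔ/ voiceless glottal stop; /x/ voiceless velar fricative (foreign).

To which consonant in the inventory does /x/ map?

/h/ is closest: same manner (fricative), place distance 2 (velar→glottal), same voicing; total 2. Next closest is /s/ at distance 3.

h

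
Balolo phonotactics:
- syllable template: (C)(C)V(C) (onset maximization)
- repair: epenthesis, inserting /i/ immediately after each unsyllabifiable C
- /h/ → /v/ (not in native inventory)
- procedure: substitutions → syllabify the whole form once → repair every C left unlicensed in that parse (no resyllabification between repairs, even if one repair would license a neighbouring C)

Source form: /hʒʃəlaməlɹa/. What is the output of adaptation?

Substitution: /h/ → /v/, giving /vʒʃəlaməlɹa/.
Under (C)(C)V(C), the unsyllabifiable consonants are /v/ (at most one coda consonant is licensed; onsets may contain at most 2 consonants).
Inserting the epenthetic vowel yields /v/ → /vi/.

viʒʃəlaməlɹa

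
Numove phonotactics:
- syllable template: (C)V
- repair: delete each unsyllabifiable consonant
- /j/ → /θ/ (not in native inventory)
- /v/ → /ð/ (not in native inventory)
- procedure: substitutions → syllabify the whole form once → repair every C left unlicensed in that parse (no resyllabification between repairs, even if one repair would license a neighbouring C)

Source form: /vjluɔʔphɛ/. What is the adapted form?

luɔhɛ

Substitution: /v/ → /ð/, /j/ → /θ/, giving /ðθluɔʔphɛ/.
The consonants /ð/, /θ/, /ʔ/, /p/ cannot be parsed into a legal (C)V syllable (no codas are permitted; onsets are limited to one consonant).
Deletion applies to /ð/, /θ/, /ʔ/, /p/.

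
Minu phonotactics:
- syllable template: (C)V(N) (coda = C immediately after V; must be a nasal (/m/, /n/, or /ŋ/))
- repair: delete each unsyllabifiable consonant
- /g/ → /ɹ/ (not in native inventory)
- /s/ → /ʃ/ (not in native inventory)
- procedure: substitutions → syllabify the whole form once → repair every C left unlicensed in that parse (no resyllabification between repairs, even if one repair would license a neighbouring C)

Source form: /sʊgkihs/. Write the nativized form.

ʃʊki

Substitution: /s/ → /ʃ/, /g/ → /ɹ/, giving /ʃʊɹkihʃ/.
Syllabifying with onset maximization leaves /ɹ/, /h/, /ʃ/ stranded (only a nasal (/m/, /n/, or /ŋ/) is licensed in coda position; onsets are limited to one consonant).
Each unlicensed consonant is deleted: /ɹ/, /h/, /ʃ/.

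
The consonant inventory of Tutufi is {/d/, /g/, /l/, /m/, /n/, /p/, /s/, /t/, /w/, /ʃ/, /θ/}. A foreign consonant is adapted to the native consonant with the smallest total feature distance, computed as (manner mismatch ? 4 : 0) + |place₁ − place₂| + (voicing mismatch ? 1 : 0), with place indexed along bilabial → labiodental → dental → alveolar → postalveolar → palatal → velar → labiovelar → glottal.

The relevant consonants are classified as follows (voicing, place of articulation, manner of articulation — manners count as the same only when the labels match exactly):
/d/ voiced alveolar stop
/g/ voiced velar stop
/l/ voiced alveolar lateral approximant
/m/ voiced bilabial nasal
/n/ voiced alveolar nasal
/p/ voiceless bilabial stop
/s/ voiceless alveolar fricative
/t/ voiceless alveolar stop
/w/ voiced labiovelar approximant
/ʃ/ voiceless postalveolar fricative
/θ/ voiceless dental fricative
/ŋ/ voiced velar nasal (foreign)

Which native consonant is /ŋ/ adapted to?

/n/ is closest: same manner (nasal), place distance 3 (velar→alveolar), same voicing; total 3. Next closest is /g/ at distance 4.

n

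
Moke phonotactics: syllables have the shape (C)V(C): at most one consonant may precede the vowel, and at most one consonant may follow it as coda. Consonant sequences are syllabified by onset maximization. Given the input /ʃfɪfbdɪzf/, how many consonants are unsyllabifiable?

3

The consonants /ʃ/, /b/, /f/ cannot be parsed into a legal (C)V(C) syllable (at most one coda consonant is licensed; onsets are limited to one consonant).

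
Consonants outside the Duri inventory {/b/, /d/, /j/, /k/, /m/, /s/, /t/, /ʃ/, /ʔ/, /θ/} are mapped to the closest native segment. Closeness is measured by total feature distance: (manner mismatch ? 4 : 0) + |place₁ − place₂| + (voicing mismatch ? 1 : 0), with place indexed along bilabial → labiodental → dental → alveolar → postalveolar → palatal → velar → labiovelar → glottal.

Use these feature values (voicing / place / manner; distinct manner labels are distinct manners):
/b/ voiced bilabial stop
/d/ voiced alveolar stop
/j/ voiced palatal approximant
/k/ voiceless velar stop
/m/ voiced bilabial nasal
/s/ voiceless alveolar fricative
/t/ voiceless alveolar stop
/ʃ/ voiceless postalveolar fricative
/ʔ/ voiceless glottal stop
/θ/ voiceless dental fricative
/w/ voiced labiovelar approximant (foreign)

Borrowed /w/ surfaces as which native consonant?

/j/ is closest: same manner (approximant), place distance 2 (labiovelar→palatal), same voicing; total 2. Next closest is /k/ at distance 6.

j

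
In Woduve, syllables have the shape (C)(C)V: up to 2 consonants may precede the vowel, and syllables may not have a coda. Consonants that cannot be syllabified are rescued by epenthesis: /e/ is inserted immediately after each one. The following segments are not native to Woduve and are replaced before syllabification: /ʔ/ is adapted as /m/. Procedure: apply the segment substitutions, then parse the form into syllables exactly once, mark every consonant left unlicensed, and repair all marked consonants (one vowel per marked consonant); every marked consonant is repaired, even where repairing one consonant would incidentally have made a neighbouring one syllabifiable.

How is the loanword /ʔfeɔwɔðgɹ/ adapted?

mfeɔwɔðegeɹe

Substitution: /ʔ/ → /m/, giving /mfeɔwɔðgɹ/.
The consonants /ð/, /g/, /ɹ/ cannot be parsed into a legal (C)(C)V syllable (no codas are permitted; onsets may contain at most 2 consonants).
Each unlicensed consonant becomes the onset of a new syllable: /ð/ → /ðe/, /g/ → /ge/, /ɹ/ → /ɹe/.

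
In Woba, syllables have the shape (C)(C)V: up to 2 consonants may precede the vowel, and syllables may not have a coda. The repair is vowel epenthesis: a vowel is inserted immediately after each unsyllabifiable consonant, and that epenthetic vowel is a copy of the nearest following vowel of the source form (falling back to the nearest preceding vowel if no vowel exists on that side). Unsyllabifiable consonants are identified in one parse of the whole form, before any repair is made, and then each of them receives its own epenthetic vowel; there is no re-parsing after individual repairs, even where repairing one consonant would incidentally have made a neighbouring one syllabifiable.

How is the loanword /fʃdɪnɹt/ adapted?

Syllabifying with onset maximization leaves /f/, /n/, /ɹ/, /t/ stranded (no codas are permitted; onsets may contain at most 2 consonants).
Epenthesis after each stranded consonant: /f/ → /fɪ/, /n/ → /nɪ/, /ɹ/ → /ɹɪ/, /t/ → /tɪ/.

fɪʃdɪnɪɹɪtɪ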